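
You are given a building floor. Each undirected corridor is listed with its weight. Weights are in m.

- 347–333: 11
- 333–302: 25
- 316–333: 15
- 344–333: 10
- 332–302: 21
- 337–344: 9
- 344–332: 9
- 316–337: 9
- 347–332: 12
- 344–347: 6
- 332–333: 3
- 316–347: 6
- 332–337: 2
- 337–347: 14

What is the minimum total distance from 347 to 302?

Compare a few routes:
347 → 332 → 302: 12+21 = 33
347 → 333 → 332 → 302: 11+3+21 = 35
Cheapest is 347 → 332 → 302 at 33 m.

33 m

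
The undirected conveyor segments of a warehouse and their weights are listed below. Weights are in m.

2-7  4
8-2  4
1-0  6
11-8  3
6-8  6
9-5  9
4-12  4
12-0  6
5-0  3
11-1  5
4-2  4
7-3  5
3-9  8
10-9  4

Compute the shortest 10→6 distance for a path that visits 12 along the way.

Best 10 to 12: 10–9–5–0–12 costing 22
Shortest 12→6: 12–4–2–8–6 = 18
Total via 12: 22 + 18 = 40 m.

40 m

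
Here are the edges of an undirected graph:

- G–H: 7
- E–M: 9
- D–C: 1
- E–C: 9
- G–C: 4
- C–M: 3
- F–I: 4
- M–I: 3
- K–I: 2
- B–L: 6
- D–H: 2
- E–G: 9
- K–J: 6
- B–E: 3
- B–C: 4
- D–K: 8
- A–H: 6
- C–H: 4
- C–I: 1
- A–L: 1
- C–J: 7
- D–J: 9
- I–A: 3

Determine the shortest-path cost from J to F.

12

Compare a few routes:
J - D - C - I - F: 9+1+1+4 = 15
J - C - M - I - F: 7+3+3+4 = 17
J - K - I - F: 6+2+4 = 12
The minimum is 12 via J - K - I - F.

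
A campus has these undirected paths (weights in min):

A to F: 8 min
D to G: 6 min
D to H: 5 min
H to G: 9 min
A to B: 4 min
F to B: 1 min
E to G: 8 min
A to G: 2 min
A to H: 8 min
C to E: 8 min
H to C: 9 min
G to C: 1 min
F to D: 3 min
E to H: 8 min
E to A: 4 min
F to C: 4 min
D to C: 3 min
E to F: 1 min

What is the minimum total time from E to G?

Shortest distances from E:
E: 0
F: 1  (via E)
B: 2  (via F)
A: 4  (via E)
D: 4  (via F)
C: 5  (via F)
G: 6  (via A)
Shortest route: E–A–G = 6 min.

6 min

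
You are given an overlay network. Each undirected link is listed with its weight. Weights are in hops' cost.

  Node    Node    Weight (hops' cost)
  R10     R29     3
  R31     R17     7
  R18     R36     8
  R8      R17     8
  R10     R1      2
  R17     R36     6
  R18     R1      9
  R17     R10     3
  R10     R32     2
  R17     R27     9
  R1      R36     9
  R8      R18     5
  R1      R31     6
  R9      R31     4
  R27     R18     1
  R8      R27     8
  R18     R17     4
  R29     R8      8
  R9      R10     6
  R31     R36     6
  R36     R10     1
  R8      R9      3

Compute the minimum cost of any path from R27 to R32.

10 hops' cost

Candidate routes:
R27 - R18 - R36 - R10 - R32: 1+8+1+2 = 12
R27 - R18 - R1 - R10 - R32: 1+9+2+2 = 14
R27 - R18 - R17 - R36 - R10 - R32: 1+4+6+1+2 = 14
R27 - R18 - R17 - R10 - R32: 1+4+3+2 = 10
Cheapest is R27 - R18 - R17 - R10 - R32 at 10 hops' cost.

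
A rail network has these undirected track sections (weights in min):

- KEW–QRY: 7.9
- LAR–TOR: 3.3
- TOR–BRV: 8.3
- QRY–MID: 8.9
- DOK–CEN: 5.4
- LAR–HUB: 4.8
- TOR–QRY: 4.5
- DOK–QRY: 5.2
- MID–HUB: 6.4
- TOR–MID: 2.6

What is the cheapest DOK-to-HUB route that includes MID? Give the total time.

Shortest DOK→MID: DOK → QRY → TOR → MID = 12.3
Shortest MID→HUB: MID → HUB = 6.4
Total via MID: 12.3 + 6.4 = 18.7 min.

18.7 min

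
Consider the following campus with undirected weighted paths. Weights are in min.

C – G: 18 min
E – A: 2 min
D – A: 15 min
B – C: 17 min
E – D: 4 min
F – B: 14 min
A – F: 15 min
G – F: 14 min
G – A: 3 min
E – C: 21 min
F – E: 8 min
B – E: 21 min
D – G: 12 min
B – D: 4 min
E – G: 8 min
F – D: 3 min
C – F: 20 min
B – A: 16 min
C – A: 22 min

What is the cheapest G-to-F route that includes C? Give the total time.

Best G to C: G → C costing 18
Best C to F: C → F costing 20
Total via C: 18 + 20 = 38 min.

38 min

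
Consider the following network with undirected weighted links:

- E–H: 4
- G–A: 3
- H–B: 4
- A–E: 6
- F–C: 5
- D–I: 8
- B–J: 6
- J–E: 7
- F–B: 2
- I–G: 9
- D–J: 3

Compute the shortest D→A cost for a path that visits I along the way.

20

Best D to I: D–I costing 8
Best I to A: I–G–A costing 12
Total via I: 8 + 12 = 20.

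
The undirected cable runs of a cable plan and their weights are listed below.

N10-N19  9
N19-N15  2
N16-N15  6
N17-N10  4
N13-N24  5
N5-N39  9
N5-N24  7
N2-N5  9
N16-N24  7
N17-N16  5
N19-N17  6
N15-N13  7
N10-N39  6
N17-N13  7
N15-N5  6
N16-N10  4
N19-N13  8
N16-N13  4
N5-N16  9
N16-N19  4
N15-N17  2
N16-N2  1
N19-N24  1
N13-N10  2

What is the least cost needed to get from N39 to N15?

Shortest distances from N39:
N39: 0
N10: 6  (via N39)
N13: 8  (via N10)
N5: 9  (via N39)
N17: 10  (via N10)
N16: 10  (via N10)
N2: 11  (via N16)
N15: 12  (via N17)
Shortest route: N39–N10–N17–N15 = 12.

12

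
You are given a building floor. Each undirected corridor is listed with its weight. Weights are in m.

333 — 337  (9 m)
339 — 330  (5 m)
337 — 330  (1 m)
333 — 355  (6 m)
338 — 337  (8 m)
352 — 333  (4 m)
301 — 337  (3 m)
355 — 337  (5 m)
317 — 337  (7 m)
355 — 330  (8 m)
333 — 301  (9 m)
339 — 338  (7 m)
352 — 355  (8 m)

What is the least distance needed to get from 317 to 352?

20 m

Shortest distances from 317:
317: 0
337: 7  (via 317)
330: 8  (via 337)
301: 10  (via 337)
355: 12  (via 337)
339: 13  (via 330)
338: 15  (via 337)
333: 16  (via 337)
352: 20  (via 355)
Shortest route: 317 → 337 → 355 → 352 = 20 m.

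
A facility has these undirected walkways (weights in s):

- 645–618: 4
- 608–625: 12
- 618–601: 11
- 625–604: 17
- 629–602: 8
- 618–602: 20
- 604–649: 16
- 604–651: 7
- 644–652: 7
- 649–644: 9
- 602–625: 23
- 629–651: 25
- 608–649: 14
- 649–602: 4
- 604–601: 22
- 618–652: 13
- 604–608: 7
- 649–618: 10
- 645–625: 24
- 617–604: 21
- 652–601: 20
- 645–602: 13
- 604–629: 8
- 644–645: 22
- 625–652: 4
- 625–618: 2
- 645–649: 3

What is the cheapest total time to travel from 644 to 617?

Candidate routes:
644 → 649 → 604 → 617: 9+16+21 = 46
644 → 652 → 625 → 604 → 617: 7+4+17+21 = 49
644 → 649 → 602 → 629 → 604 → 617: 9+4+8+8+21 = 50
The minimum is 46 s via 644 → 649 → 604 → 617.

46 s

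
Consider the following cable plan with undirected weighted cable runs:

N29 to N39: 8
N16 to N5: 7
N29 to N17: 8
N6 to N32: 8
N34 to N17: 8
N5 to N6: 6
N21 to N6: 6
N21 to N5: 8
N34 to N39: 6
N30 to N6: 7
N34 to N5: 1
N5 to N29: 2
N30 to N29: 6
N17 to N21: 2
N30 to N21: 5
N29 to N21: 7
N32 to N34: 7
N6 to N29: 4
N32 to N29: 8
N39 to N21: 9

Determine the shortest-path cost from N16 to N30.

15

Shortest distances from N16:
N16: 0
N5: 7  (via N16)
N34: 8  (via N5)
N29: 9  (via N5)
N6: 13  (via N5)
N39: 14  (via N34)
N30: 15  (via N29)
Shortest route: N16 → N5 → N29 → N30 = 15.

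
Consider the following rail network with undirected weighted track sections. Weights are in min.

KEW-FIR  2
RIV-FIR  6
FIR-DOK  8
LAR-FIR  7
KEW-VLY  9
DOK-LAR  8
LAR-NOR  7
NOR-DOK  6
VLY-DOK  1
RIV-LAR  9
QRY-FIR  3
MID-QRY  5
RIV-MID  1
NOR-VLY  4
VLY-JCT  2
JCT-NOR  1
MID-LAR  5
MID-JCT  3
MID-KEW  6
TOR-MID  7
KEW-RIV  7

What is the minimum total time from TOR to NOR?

Settle nodes by increasing distance from TOR:
TOR: 0
MID: 7  (via TOR)
RIV: 8  (via MID)
JCT: 10  (via MID)
NOR: 11  (via JCT)
Shortest route: TOR–MID–JCT–NOR = 11 min.

11 min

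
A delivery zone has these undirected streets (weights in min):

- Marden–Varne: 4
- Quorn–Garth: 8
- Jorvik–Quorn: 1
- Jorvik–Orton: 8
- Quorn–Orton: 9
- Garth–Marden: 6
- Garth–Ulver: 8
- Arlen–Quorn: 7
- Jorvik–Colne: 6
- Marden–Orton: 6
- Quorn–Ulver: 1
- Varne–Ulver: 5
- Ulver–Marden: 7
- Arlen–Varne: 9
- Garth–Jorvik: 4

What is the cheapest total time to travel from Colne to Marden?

Enumerating some paths:
Colne → Jorvik → Garth → Marden: 6+4+6 = 16
Colne → Jorvik → Quorn → Ulver → Marden: 6+1+1+7 = 15
Cheapest is Colne → Jorvik → Quorn → Ulver → Marden at 15 min.

15 min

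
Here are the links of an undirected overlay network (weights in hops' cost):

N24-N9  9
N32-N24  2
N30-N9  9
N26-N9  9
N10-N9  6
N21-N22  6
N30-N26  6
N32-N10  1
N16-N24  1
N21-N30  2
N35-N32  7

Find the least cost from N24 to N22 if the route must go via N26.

32 hops' cost

Shortest N24→N26: N24 → N9 → N26 = 18
Shortest N26→N22: N26 → N30 → N21 → N22 = 14
Total via N26: 18 + 14 = 32 hops' cost.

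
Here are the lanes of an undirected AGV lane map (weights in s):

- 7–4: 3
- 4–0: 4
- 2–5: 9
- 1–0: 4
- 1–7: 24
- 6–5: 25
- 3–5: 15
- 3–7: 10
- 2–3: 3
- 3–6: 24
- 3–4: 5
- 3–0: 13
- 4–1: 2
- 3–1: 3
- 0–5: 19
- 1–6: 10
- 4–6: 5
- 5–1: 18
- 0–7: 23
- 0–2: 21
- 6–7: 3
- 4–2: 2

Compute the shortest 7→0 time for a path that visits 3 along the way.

15 s

Shortest 7→3: 7–4–3 = 8
Shortest 3→0: 3–1–0 = 7
Total via 3: 8 + 7 = 15 s.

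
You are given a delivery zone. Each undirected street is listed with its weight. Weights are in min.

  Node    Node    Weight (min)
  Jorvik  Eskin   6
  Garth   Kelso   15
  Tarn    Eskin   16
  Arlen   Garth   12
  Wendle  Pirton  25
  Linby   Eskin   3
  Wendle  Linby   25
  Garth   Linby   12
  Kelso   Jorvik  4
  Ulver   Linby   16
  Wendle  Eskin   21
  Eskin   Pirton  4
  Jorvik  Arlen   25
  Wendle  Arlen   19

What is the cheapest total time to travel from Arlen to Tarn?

Candidate routes:
Arlen → Garth → Kelso → Jorvik → Eskin → Tarn: 12+15+4+6+16 = 53
Arlen → Jorvik → Eskin → Tarn: 25+6+16 = 47
Arlen → Garth → Linby → Eskin → Tarn: 12+12+3+16 = 43
Arlen → Wendle → Eskin → Tarn: 19+21+16 = 56
Cheapest is Arlen → Garth → Linby → Eskin → Tarn at 43 min.

43 min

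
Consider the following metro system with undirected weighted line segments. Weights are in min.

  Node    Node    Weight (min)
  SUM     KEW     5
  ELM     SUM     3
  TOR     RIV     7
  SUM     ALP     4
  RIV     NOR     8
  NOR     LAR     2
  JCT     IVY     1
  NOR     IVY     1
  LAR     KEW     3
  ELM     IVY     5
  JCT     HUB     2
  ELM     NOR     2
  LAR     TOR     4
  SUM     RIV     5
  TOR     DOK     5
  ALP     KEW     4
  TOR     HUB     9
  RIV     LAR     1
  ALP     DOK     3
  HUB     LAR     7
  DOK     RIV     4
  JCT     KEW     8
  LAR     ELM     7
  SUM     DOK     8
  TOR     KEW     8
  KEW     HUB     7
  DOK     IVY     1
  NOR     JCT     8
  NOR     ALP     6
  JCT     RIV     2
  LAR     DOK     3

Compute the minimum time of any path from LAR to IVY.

3 min

Settle nodes by increasing distance from LAR:
LAR: 0
RIV: 1  (via LAR)
NOR: 2  (via LAR)
DOK: 3  (via LAR)
JCT: 3  (via RIV)
KEW: 3  (via LAR)
IVY: 3  (via NOR)
Shortest route: LAR–NOR–IVY = 3 min.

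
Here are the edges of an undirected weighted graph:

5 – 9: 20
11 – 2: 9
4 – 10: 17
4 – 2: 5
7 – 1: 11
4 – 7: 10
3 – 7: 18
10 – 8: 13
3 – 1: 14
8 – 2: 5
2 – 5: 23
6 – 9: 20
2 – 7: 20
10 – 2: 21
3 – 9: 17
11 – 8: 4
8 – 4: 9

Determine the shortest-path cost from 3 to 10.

45

Enumerating some paths:
3–1–7–4–10: 14+11+10+17 = 52
3–7–4–2–8–10: 18+10+5+5+13 = 51
3–7–4–10: 18+10+17 = 45
3–7–4–8–10: 18+10+9+13 = 50
Cheapest is 3–7–4–10 at 45.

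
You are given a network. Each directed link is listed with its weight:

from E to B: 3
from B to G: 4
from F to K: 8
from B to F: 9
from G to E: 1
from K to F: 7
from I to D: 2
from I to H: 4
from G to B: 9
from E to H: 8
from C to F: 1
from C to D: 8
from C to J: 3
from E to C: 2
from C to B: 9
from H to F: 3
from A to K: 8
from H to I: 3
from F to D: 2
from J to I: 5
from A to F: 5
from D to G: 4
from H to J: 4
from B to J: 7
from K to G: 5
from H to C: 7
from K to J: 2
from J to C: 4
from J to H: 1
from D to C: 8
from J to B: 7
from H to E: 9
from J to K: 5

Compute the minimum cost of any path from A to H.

Settle nodes by increasing distance from A:
A: 0
F: 5  (via A)
D: 7  (via F)
K: 8  (via A)
J: 10  (via K)
G: 11  (via D)
H: 11  (via J)
Shortest route: A–K–J–H = 11.

11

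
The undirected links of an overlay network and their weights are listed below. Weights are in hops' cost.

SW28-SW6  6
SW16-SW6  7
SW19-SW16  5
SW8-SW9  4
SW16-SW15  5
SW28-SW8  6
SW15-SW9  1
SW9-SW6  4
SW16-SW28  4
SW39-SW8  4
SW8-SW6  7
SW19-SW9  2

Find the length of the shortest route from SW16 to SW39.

Shortest distances from SW16:
SW16: 0
SW28: 4  (via SW16)
SW15: 5  (via SW16)
SW19: 5  (via SW16)
SW9: 6  (via SW15)
SW6: 7  (via SW16)
SW8: 10  (via SW28)
SW39: 14  (via SW8)
Shortest route: SW16–SW28–SW8–SW39 = 14 hops' cost.

14 hops' cost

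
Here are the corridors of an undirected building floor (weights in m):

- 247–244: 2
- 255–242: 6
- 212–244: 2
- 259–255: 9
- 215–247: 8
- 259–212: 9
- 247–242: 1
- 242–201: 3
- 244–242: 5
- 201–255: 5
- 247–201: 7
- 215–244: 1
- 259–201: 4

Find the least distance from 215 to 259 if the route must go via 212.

Best 215 to 212: 215 → 244 → 212 costing 3
Shortest 212→259: 212 → 259 = 9
Total via 212: 3 + 9 = 12 m.

12 m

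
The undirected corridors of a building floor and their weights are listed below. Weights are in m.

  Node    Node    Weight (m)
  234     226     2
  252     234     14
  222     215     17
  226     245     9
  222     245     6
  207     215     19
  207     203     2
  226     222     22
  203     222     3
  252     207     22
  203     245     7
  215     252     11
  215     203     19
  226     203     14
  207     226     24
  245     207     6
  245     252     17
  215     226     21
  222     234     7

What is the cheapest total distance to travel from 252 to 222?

21 m

Compare a few routes:
252 → 234 → 222: 14+7 = 21
252 → 245 → 203 → 222: 17+7+3 = 27
252 → 245 → 222: 17+6 = 23
252 → 207 → 203 → 222: 22+2+3 = 27
The minimum is 21 m via 252 → 234 → 222.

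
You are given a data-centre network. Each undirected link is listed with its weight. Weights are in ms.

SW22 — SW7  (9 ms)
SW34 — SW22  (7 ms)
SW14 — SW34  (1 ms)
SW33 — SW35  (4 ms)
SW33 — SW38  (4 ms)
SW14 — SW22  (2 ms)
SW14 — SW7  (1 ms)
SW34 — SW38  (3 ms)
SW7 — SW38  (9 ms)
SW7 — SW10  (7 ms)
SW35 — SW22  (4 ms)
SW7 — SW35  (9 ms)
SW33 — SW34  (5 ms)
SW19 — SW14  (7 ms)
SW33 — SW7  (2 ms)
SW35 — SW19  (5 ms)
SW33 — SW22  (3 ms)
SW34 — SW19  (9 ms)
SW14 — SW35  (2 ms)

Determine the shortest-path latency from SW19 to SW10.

15 ms

Enumerating some paths:
SW19 - SW35 - SW33 - SW7 - SW10: 5+4+2+7 = 18
SW19 - SW14 - SW7 - SW10: 7+1+7 = 15
Cheapest is SW19 - SW14 - SW7 - SW10 at 15 ms.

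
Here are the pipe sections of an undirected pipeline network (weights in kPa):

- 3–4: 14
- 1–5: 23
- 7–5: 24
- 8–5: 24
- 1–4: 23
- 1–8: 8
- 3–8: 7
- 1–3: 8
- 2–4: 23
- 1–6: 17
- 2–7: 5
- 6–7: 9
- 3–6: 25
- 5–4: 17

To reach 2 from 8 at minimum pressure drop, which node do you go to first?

Compare a few routes:
8 → 3 → 4 → 2: 7+14+23 = 44
8 → 3 → 1 → 6 → 7 → 2: 7+8+17+9+5 = 46
8 → 1 → 6 → 7 → 2: 8+17+9+5 = 39
Cheapest is 8 → 1 → 6 → 7 → 2 at 39 kPa.
So from 8 the first move is to 1.

1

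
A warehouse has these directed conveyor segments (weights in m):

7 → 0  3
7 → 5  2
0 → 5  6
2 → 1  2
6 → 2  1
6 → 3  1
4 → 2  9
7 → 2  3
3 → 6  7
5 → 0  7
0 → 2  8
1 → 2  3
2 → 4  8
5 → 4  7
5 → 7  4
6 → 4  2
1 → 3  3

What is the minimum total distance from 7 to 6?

15 m

Candidate routes:
7 → 0 → 2 → 1 → 3 → 6: 3+8+2+3+7 = 23
7 → 2 → 1 → 3 → 6: 3+2+3+7 = 15
Cheapest is 7 → 2 → 1 → 3 → 6 at 15 m.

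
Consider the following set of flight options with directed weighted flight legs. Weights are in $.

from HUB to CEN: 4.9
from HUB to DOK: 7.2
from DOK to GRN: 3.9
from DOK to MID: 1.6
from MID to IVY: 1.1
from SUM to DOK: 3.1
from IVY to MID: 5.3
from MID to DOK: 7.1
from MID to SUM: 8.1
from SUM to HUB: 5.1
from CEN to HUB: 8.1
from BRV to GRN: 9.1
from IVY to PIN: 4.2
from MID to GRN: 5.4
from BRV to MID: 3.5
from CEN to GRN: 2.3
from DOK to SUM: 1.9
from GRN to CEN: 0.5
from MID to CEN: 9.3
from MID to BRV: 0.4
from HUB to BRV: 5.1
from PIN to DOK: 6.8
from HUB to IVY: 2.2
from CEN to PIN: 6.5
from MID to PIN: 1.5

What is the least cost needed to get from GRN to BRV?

Enumerating some paths:
GRN - CEN - PIN - DOK - MID - BRV: 0.5+6.5+6.8+1.6+0.4 = 15.8
GRN - CEN - HUB - BRV: 0.5+8.1+5.1 = 13.7
GRN - CEN - HUB - IVY - MID - BRV: 0.5+8.1+2.2+5.3+0.4 = 16.5
The minimum is $13.7 via GRN - CEN - HUB - BRV.

$13.7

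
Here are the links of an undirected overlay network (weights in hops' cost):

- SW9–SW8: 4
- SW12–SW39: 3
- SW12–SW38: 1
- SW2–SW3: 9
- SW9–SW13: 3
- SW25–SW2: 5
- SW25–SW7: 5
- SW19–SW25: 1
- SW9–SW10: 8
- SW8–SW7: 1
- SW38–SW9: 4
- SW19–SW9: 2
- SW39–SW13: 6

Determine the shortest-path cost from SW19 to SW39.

10 hops' cost

Running Dijkstra from SW19:
SW19: 0
SW25: 1  (via SW19)
SW9: 2  (via SW19)
SW13: 5  (via SW9)
SW8: 6  (via SW9)
SW7: 6  (via SW25)
SW38: 6  (via SW9)
SW2: 6  (via SW25)
SW12: 7  (via SW38)
SW39: 10  (via SW12)
Shortest route: SW19–SW9–SW38–SW12–SW39 = 10 hops' cost.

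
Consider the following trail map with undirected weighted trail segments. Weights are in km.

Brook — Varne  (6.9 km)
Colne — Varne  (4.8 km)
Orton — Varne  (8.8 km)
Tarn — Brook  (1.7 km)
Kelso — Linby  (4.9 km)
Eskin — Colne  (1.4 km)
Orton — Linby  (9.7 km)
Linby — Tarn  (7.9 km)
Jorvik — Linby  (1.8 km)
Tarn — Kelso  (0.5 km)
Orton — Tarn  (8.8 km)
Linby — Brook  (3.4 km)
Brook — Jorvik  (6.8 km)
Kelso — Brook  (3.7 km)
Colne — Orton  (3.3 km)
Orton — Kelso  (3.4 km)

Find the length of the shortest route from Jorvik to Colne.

13.4 km

Shortest distances from Jorvik:
Jorvik: 0
Linby: 1.8  (via Jorvik)
Brook: 5.2  (via Linby)
Kelso: 6.7  (via Linby)
Tarn: 6.9  (via Brook)
Orton: 10.1  (via Kelso)
Varne: 12.1  (via Brook)
Colne: 13.4  (via Orton)
Shortest route: Jorvik–Linby–Kelso–Orton–Colne = 13.4 km.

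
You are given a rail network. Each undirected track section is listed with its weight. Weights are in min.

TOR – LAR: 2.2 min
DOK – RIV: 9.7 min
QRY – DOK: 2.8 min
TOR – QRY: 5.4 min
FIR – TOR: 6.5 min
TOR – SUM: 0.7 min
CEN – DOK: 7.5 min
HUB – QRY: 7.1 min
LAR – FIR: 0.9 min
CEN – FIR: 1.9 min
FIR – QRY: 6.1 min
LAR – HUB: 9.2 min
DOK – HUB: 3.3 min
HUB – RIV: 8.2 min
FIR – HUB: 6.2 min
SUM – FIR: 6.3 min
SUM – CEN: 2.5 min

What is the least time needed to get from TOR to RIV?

Candidate routes:
TOR → LAR → FIR → HUB → RIV: 2.2+0.9+6.2+8.2 = 17.5
TOR → QRY → DOK → RIV: 5.4+2.8+9.7 = 17.9
The minimum is 17.5 min via TOR → LAR → FIR → HUB → RIV.

17.5 min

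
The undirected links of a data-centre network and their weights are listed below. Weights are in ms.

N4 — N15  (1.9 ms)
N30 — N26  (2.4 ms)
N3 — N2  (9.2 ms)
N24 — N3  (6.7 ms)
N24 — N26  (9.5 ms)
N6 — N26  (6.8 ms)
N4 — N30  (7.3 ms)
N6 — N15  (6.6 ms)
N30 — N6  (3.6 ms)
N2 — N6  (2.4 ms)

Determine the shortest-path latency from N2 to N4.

Enumerating some paths:
N2 → N6 → N30 → N4: 2.4+3.6+7.3 = 13.3
N2 → N6 → N15 → N4: 2.4+6.6+1.9 = 10.9
N2 → N6 → N26 → N30 → N4: 2.4+6.8+2.4+7.3 = 18.9
Cheapest is N2 → N6 → N15 → N4 at 10.9 ms.

10.9 ms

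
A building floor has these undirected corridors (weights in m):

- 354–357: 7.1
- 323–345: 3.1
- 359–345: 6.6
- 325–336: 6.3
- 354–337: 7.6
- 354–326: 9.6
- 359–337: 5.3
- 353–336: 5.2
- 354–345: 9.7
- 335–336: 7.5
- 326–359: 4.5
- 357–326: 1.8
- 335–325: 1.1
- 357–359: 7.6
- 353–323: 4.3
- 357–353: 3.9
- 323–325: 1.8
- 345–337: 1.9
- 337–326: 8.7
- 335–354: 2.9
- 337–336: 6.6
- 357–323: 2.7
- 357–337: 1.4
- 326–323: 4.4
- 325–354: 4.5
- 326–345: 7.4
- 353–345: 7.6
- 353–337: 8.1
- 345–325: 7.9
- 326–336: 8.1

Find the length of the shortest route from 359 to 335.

11.8 m

Candidate routes:
359 - 345 - 323 - 325 - 335: 6.6+3.1+1.8+1.1 = 12.6
359 - 337 - 357 - 323 - 325 - 335: 5.3+1.4+2.7+1.8+1.1 = 12.3
359 - 326 - 357 - 323 - 325 - 335: 4.5+1.8+2.7+1.8+1.1 = 11.9
359 - 326 - 323 - 325 - 335: 4.5+4.4+1.8+1.1 = 11.8
The minimum is 11.8 m via 359 - 326 - 323 - 325 - 335.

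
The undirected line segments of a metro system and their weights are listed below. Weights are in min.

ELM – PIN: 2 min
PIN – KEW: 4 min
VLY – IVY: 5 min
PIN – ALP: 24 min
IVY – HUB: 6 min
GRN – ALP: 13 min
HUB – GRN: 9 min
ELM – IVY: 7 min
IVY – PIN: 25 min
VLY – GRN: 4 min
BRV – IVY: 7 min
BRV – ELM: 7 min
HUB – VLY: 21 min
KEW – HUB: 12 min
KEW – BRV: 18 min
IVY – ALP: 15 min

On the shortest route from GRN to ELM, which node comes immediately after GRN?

VLY

Candidate routes:
GRN → VLY → IVY → ELM: 4+5+7 = 16
GRN → HUB → IVY → ELM: 9+6+7 = 22
The minimum is 16 min via GRN → VLY → IVY → ELM.
So from GRN the first move is to VLY.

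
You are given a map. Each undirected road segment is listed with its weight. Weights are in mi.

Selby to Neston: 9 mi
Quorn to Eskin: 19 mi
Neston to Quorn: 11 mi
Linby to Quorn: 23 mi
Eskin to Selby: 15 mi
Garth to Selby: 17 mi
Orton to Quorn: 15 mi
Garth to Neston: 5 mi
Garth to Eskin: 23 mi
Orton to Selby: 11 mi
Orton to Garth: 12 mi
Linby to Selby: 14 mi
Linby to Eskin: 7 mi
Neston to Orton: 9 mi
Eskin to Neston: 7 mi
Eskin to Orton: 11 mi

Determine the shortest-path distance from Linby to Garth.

Shortest distances from Linby:
Linby: 0
Eskin: 7  (via Linby)
Neston: 14  (via Eskin)
Selby: 14  (via Linby)
Orton: 18  (via Eskin)
Garth: 19  (via Neston)
Shortest route: Linby–Eskin–Neston–Garth = 19 mi.

19 mi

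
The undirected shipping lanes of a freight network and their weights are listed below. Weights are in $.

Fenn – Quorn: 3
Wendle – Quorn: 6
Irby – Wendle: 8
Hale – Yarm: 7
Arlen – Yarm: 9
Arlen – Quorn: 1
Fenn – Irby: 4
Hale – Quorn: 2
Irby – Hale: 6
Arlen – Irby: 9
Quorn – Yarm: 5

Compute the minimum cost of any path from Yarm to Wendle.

$11

Shortest distances from Yarm:
Yarm: 0
Quorn: 5  (via Yarm)
Arlen: 6  (via Quorn)
Hale: 7  (via Yarm)
Fenn: 8  (via Quorn)
Wendle: 11  (via Quorn)
Shortest route: Yarm → Quorn → Wendle = $11.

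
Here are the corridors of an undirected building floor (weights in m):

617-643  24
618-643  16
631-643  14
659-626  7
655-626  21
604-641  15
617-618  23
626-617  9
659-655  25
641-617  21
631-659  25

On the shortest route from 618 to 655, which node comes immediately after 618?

617

Compare a few routes:
618–617–626–659–655: 23+9+7+25 = 64
618–643–617–626–655: 16+24+9+21 = 70
618–617–626–655: 23+9+21 = 53
The minimum is 53 m via 618–617–626–655.
So from 618 the first move is to 617.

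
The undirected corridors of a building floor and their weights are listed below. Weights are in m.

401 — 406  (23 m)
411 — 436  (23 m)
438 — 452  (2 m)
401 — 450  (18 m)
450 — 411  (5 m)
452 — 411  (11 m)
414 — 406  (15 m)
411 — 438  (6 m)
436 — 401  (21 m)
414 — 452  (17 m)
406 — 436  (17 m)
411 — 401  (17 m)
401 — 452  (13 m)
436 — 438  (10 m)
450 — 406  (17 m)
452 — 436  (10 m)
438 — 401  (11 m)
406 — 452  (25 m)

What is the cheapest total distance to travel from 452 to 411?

8 m

Settle nodes by increasing distance from 452:
452: 0
438: 2  (via 452)
411: 8  (via 438)
Shortest route: 452 → 438 → 411 = 8 m.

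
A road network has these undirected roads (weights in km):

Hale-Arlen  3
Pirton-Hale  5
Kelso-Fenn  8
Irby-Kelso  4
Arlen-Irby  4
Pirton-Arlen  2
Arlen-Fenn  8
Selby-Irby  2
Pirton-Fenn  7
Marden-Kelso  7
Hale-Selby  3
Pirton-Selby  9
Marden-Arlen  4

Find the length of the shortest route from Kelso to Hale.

9 km

Enumerating some paths:
Kelso–Irby–Arlen–Hale: 4+4+3 = 11
Kelso–Marden–Arlen–Hale: 7+4+3 = 14
Kelso–Irby–Selby–Hale: 4+2+3 = 9
The minimum is 9 km via Kelso–Irby–Selby–Hale.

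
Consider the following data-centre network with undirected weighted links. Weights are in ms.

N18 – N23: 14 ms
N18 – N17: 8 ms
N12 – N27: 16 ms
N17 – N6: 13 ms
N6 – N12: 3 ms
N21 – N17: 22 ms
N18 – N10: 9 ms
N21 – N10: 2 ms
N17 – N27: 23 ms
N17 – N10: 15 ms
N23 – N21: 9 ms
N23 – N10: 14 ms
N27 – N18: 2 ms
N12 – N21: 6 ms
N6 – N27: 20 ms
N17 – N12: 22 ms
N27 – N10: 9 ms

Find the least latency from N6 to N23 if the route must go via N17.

35 ms

Best N6 to N17: N6–N17 costing 13
Best N17 to N23: N17–N18–N23 costing 22
Total via N17: 13 + 22 = 35 ms.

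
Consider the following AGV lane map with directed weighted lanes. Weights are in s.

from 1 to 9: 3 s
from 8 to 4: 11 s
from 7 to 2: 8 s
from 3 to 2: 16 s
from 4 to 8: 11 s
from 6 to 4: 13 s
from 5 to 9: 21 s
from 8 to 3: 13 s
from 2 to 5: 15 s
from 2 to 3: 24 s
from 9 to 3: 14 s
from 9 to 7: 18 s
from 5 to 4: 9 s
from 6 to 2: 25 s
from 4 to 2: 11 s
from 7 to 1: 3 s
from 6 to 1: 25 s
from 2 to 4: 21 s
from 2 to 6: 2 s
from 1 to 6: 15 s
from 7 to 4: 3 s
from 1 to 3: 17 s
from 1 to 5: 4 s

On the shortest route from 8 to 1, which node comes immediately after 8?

4

Enumerating some paths:
8 → 3 → 2 → 6 → 1: 13+16+2+25 = 56
8 → 4 → 2 → 5 → 9 → 7 → 1: 11+11+15+21+18+3 = 79
8 → 4 → 2 → 6 → 1: 11+11+2+25 = 49
The minimum is 49 s via 8 → 4 → 2 → 6 → 1.
So from 8 the first move is to 4.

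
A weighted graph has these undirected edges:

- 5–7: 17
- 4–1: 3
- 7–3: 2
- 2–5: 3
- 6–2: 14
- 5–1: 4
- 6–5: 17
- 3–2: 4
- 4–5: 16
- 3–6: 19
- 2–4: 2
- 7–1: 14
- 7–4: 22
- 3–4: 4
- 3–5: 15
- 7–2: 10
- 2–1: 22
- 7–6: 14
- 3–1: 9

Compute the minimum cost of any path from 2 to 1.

Settle nodes by increasing distance from 2:
2: 0
4: 2  (via 2)
5: 3  (via 2)
3: 4  (via 2)
1: 5  (via 4)
Shortest route: 2–4–1 = 5.

5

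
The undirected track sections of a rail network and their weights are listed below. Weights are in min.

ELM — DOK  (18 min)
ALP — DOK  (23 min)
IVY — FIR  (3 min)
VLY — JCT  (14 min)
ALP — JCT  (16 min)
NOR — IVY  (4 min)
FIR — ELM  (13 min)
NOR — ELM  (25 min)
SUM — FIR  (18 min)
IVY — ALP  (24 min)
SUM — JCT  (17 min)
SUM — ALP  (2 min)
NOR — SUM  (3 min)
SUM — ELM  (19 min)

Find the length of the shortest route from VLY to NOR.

Candidate routes:
VLY–JCT–SUM–FIR–IVY–NOR: 14+17+18+3+4 = 56
VLY–JCT–ALP–SUM–NOR: 14+16+2+3 = 35
VLY–JCT–SUM–NOR: 14+17+3 = 34
The minimum is 34 min via VLY–JCT–SUM–NOR.

34 min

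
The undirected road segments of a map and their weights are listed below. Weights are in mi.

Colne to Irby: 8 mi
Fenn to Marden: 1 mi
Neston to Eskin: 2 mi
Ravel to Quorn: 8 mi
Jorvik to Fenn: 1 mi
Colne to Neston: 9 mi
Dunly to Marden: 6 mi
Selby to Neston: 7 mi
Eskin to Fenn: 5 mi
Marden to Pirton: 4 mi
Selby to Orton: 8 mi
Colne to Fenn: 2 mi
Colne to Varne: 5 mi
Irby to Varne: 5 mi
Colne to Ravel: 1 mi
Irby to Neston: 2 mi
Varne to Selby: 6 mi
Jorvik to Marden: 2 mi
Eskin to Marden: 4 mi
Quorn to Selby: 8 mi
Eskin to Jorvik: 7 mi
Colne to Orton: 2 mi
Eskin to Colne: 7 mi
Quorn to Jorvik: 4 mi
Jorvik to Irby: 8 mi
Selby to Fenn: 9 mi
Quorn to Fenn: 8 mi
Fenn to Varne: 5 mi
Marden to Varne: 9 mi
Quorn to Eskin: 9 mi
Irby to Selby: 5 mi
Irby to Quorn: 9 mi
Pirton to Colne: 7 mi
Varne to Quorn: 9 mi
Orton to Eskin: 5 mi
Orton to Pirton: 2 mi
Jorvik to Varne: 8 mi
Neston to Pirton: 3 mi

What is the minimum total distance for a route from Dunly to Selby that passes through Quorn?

Shortest Dunly→Quorn: Dunly–Marden–Jorvik–Quorn = 12
Shortest Quorn→Selby: Quorn–Selby = 8
Total via Quorn: 12 + 8 = 20 mi.

20 mi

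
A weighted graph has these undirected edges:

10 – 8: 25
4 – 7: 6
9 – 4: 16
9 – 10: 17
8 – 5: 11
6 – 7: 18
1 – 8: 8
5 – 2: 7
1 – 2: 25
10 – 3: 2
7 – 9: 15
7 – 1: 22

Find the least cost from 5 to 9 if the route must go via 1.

Shortest 5→1: 5–8–1 = 19
Best 1 to 9: 1–7–9 costing 37
Total via 1: 19 + 37 = 56.

56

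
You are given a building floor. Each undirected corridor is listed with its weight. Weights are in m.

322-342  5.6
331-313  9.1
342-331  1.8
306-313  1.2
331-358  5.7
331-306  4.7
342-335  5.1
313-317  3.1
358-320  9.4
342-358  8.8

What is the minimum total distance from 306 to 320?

Enumerating some paths:
306 - 331 - 358 - 320: 4.7+5.7+9.4 = 19.8
306 - 331 - 342 - 358 - 320: 4.7+1.8+8.8+9.4 = 24.7
The minimum is 19.8 m via 306 - 331 - 358 - 320.

19.8 m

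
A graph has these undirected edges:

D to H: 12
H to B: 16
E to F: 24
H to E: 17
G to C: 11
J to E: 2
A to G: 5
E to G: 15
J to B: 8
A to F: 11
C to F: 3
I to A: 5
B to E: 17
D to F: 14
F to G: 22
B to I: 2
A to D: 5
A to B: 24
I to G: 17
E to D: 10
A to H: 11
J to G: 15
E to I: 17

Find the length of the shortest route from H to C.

25

Candidate routes:
H–D–F–C: 12+14+3 = 29
H–A–G–C: 11+5+11 = 27
H–D–A–F–C: 12+5+11+3 = 31
H–A–F–C: 11+11+3 = 25
The minimum is 25 via H–A–F–C.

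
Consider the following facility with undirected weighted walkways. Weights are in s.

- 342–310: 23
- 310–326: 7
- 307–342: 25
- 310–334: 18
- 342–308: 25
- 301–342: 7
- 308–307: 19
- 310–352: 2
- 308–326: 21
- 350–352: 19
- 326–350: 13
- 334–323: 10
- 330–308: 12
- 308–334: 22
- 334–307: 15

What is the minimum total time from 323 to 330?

Compare a few routes:
323 - 334 - 307 - 308 - 330: 10+15+19+12 = 56
323 - 334 - 310 - 326 - 308 - 330: 10+18+7+21+12 = 68
323 - 334 - 308 - 330: 10+22+12 = 44
The minimum is 44 s via 323 - 334 - 308 - 330.

44 s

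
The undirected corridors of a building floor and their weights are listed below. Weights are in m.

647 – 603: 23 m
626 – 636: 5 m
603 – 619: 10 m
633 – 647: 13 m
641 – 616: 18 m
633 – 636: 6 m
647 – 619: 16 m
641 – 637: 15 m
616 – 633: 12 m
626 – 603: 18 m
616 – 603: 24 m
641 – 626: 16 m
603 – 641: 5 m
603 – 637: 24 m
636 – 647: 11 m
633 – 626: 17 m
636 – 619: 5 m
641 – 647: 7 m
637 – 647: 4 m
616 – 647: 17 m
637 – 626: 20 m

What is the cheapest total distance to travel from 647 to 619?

16 m

Compare a few routes:
647 → 633 → 636 → 619: 13+6+5 = 24
647 → 619: 16 = 16
647 → 641 → 603 → 619: 7+5+10 = 22
Cheapest is 647 → 619 at 16 m.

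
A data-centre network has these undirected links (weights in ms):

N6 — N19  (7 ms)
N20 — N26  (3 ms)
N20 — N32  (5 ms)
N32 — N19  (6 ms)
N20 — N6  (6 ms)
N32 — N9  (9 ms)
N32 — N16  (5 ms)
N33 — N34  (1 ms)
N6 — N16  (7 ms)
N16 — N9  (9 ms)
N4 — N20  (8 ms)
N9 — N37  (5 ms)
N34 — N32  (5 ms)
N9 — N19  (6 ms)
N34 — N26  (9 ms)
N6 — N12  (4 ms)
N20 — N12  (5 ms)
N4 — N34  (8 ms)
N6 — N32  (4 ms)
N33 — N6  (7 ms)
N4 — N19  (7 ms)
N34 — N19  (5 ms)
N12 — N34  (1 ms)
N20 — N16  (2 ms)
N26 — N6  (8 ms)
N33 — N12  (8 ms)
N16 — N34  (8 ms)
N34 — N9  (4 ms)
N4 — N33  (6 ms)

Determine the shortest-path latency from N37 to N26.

Running Dijkstra from N37:
N37: 0
N9: 5  (via N37)
N34: 9  (via N9)
N12: 10  (via N34)
N33: 10  (via N34)
N19: 11  (via N9)
N32: 14  (via N9)
N16: 14  (via N9)
N6: 14  (via N12)
N20: 15  (via N12)
N4: 16  (via N33)
N26: 18  (via N34)
Shortest route: N37 → N9 → N34 → N26 = 18 ms.

18 ms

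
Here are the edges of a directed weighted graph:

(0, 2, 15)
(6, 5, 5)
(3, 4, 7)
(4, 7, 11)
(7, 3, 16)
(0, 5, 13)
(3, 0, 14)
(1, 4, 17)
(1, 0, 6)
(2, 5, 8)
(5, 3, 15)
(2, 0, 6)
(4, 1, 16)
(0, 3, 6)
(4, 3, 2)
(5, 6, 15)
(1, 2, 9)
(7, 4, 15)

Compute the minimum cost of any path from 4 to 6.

Running Dijkstra from 4:
4: 0
3: 2  (via 4)
7: 11  (via 4)
0: 16  (via 3)
1: 16  (via 4)
2: 25  (via 1)
5: 29  (via 0)
6: 44  (via 5)
Shortest route: 4–3–0–5–6 = 44.

44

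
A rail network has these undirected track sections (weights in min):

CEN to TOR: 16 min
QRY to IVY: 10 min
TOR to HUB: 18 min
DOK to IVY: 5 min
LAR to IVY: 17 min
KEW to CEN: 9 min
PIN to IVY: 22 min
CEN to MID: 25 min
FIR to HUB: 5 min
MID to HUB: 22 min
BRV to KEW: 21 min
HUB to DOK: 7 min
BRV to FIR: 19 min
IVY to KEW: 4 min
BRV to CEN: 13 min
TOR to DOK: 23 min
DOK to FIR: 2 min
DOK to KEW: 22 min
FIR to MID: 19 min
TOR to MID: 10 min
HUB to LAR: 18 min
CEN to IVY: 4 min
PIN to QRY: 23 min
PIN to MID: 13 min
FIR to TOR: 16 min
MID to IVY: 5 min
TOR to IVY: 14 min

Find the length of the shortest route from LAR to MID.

Settle nodes by increasing distance from LAR:
LAR: 0
IVY: 17  (via LAR)
HUB: 18  (via LAR)
KEW: 21  (via IVY)
CEN: 21  (via IVY)
MID: 22  (via IVY)
Shortest route: LAR → IVY → MID = 22 min.

22 min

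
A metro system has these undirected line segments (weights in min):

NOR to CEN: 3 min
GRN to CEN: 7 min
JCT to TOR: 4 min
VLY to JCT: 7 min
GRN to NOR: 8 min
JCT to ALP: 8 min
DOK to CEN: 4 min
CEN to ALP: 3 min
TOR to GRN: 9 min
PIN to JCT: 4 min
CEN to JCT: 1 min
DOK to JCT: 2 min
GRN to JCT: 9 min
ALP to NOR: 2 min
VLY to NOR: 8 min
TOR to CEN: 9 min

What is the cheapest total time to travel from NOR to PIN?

8 min

Candidate routes:
NOR - CEN - JCT - PIN: 3+1+4 = 8
NOR - CEN - DOK - JCT - PIN: 3+4+2+4 = 13
NOR - ALP - JCT - PIN: 2+8+4 = 14
NOR - ALP - CEN - JCT - PIN: 2+3+1+4 = 10
The minimum is 8 min via NOR - CEN - JCT - PIN.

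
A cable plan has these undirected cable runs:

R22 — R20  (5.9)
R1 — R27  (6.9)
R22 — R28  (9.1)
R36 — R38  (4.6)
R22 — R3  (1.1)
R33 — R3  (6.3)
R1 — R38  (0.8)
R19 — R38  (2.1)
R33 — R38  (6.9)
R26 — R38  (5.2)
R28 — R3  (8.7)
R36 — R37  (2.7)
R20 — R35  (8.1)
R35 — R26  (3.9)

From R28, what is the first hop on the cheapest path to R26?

Compare a few routes:
R28 → R3 → R22 → R20 → R35 → R26: 8.7+1.1+5.9+8.1+3.9 = 27.7
R28 → R3 → R33 → R38 → R26: 8.7+6.3+6.9+5.2 = 27.1
R28 → R22 → R20 → R35 → R26: 9.1+5.9+8.1+3.9 = 27
Cheapest is R28 → R22 → R20 → R35 → R26 at 27.
So from R28 the first move is to R22.

R22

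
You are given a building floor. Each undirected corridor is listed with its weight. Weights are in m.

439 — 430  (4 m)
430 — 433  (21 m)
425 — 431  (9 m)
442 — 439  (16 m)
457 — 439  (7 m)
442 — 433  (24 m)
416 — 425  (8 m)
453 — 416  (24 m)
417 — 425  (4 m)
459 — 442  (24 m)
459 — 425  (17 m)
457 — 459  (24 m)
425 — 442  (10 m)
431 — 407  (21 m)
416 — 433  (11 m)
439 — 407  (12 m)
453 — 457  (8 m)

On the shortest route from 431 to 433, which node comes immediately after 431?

425

Candidate routes:
431 - 425 - 416 - 433: 9+8+11 = 28
431 - 425 - 442 - 433: 9+10+24 = 43
431 - 407 - 439 - 430 - 433: 21+12+4+21 = 58
431 - 425 - 442 - 439 - 430 - 433: 9+10+16+4+21 = 60
Cheapest is 431 - 425 - 416 - 433 at 28 m.
So from 431 the first move is to 425.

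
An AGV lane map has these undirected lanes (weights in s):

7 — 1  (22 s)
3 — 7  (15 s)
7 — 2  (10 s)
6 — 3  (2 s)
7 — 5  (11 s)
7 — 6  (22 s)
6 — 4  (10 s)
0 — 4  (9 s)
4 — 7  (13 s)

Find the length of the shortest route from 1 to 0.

Shortest distances from 1:
1: 0
7: 22  (via 1)
2: 32  (via 7)
5: 33  (via 7)
4: 35  (via 7)
3: 37  (via 7)
6: 39  (via 3)
0: 44  (via 4)
Shortest route: 1–7–4–0 = 44 s.

44 s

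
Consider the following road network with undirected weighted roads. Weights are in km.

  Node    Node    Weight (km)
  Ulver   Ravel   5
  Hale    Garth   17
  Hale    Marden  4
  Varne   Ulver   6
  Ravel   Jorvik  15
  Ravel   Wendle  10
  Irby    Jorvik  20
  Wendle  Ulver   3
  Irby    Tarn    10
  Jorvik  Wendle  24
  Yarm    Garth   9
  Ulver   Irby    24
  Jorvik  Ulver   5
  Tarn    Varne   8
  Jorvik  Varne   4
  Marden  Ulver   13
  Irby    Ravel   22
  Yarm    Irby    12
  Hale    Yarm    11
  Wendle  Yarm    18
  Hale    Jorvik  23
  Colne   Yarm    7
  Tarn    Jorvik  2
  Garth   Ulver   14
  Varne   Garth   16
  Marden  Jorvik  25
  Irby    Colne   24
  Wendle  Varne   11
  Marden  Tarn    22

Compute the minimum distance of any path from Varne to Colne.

Enumerating some paths:
Varne → Garth → Yarm → Colne: 16+9+7 = 32
Varne → Ulver → Wendle → Yarm → Colne: 6+3+18+7 = 34
The minimum is 32 km via Varne → Garth → Yarm → Colne.

32 km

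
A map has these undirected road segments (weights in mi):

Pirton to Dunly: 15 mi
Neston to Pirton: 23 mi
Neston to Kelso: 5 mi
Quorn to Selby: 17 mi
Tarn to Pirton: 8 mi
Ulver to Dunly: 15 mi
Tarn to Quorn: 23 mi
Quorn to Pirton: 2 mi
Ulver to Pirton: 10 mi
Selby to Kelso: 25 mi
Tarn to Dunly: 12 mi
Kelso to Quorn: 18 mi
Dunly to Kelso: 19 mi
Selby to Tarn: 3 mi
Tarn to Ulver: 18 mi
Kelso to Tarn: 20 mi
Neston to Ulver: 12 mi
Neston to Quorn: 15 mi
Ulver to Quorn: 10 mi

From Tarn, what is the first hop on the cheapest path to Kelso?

Candidate routes:
Tarn - Selby - Kelso: 3+25 = 28
Tarn - Kelso: 20 = 20
The minimum is 20 mi via Tarn - Kelso.
So from Tarn the first move is to Kelso.

Kelso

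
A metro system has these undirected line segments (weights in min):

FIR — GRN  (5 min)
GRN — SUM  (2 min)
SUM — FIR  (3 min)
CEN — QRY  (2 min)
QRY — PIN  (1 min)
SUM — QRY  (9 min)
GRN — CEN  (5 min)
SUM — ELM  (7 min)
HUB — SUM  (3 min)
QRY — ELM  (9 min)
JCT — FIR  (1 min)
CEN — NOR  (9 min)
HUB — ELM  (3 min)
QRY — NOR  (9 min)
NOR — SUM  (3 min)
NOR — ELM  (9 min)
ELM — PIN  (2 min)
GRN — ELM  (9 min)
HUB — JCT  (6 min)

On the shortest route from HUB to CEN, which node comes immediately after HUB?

ELM

Enumerating some paths:
HUB → ELM → PIN → QRY → CEN: 3+2+1+2 = 8
HUB → SUM → QRY → CEN: 3+9+2 = 14
HUB → SUM → GRN → CEN: 3+2+5 = 10
HUB → ELM → QRY → CEN: 3+9+2 = 14
The minimum is 8 min via HUB → ELM → PIN → QRY → CEN.
So from HUB the first move is to ELM.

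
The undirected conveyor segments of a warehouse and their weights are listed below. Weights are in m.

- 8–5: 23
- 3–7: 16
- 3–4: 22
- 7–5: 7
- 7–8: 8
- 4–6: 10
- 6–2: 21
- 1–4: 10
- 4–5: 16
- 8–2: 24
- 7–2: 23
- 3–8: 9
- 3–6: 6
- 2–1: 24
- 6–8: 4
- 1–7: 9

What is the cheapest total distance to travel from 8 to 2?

Candidate routes:
8 - 6 - 2: 4+21 = 25
8 - 2: 24 = 24
The minimum is 24 m via 8 - 2.

24 m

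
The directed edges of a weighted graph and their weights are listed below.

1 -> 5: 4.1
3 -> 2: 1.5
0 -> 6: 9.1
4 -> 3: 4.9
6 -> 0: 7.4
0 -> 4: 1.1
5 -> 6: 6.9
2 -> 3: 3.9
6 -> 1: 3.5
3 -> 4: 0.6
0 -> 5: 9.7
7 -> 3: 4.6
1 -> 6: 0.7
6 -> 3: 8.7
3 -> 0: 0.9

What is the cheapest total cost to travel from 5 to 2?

17.1

Shortest distances from 5:
5: 0
6: 6.9  (via 5)
1: 10.4  (via 6)
0: 14.3  (via 6)
4: 15.4  (via 0)
3: 15.6  (via 6)
2: 17.1  (via 3)
Shortest route: 5 → 6 → 3 → 2 = 17.1.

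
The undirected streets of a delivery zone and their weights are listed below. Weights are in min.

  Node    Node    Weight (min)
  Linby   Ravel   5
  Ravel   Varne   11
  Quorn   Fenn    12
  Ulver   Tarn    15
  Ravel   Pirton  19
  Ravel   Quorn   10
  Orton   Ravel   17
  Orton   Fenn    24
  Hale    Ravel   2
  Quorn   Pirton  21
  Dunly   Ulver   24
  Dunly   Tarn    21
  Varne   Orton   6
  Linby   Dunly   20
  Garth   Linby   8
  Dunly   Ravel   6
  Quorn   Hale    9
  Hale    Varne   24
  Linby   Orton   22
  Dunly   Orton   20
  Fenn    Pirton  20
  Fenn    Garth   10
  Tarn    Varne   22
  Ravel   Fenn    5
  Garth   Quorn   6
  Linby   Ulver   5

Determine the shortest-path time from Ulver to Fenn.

15 min

Compare a few routes:
Ulver → Linby → Garth → Quorn → Fenn: 5+8+6+12 = 31
Ulver → Linby → Garth → Fenn: 5+8+10 = 23
Ulver → Linby → Ravel → Fenn: 5+5+5 = 15
The minimum is 15 min via Ulver → Linby → Ravel → Fenn.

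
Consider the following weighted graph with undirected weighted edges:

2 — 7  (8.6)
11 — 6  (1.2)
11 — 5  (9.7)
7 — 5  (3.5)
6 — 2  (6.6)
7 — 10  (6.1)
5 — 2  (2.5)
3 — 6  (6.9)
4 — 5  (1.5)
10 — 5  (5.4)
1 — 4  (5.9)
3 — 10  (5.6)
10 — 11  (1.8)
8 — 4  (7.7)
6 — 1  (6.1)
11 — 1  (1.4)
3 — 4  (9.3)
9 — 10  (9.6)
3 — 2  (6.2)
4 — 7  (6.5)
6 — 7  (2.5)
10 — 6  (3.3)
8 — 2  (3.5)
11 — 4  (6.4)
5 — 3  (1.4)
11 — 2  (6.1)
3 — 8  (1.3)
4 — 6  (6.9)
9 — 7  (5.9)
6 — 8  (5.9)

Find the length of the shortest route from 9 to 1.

Candidate routes:
9 - 7 - 6 - 1: 5.9+2.5+6.1 = 14.5
9 - 10 - 11 - 1: 9.6+1.8+1.4 = 12.8
9 - 7 - 6 - 11 - 1: 5.9+2.5+1.2+1.4 = 11
The minimum is 11 via 9 - 7 - 6 - 11 - 1.

11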